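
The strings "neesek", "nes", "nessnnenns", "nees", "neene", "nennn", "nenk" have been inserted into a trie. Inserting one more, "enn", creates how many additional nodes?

3

"enn" shares no prefix with any stored word, so all 3 characters open new nodes.
3 − 0 = 3 new nodes.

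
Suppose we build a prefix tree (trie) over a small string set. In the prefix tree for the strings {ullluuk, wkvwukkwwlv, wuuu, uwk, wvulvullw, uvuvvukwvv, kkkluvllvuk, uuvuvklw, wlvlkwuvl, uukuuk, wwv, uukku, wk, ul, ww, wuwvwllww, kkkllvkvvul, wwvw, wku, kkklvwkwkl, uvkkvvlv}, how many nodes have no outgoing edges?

A leaf is a node with no children — equivalently, the end of a word that is not a proper prefix of any other stored word.
Those words: "kkkllvkvvul", "kkkluvllvuk", "kkklvwkwkl", "ullluuk", "uukku", "uukuuk", "uuvuvklw", "uvkkvvlv", "uvuvvukwvv", "uwk", "wku", "wkvwukkwwlv", "wlvlkwuvl", "wuuu", "wuwvwllww", "wvulvullw", "wwvw"
Leaf count: 17

17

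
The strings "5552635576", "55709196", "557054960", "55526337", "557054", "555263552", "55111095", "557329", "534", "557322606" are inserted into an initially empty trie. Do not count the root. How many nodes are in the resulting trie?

39

Trace insertions, counting only characters that open a new branch:
  "5552635576" → 10 new (5, 5, 5, 2, 6, 3, 5, 5, 7, 6)
  "55709196" → prefix "55" already present; 6 new (7, 0, 9, 1, 9, 6)
  "557054960" → prefix "5570" already present; 5 new (5, 4, 9, 6, 0)
  "55526337" → prefix "555263" already present; 2 new (3, 7)
  "557054" → prefix "557054" already present; 0 new (none)
  "555263552" → prefix "55526355" already present; 1 new (2)
  "55111095" → prefix "55" already present; 6 new (1, 1, 1, 0, 9, 5)
  "557329" → prefix "557" already present; 3 new (3, 2, 9)
  "534" → prefix "5" already present; 2 new (3, 4)
  "557322606" → prefix "55732" already present; 4 new (2, 6, 0, 6)
Total nodes = 10 + 6 + 5 + 2 + 0 + 1 + 6 + 3 + 2 + 4 = 39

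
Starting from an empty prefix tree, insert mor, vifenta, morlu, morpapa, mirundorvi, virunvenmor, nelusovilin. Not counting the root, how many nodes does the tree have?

Trace insertions, counting only characters that open a new branch:
  "mor" → 3 new (m, o, r)
  "vifenta" → 7 new (v, i, f, e, n, t, a)
  "morlu" → prefix "mor" already present; 2 new (l, u)
  "morpapa" → prefix "mor" already present; 4 new (p, a, p, a)
  "mirundorvi" → prefix "m" already present; 9 new (i, r, u, n, d, o, r, v, i)
  "virunvenmor" → prefix "vi" already present; 9 new (r, u, n, v, e, n, m, o, r)
  "nelusovilin" → 11 new (n, e, l, u, s, o, v, i, l, i, n)
Total nodes = 3 + 7 + 2 + 4 + 9 + 9 + 11 = 45

45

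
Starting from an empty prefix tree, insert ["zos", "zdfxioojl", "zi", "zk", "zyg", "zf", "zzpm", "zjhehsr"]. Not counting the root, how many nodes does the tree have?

Trace insertions, counting only characters that open a new branch:
  "zos" → 3 new (z, o, s)
  "zdfxioojl" → prefix "z" already present; 8 new (d, f, x, i, o, o, j, l)
  "zi" → prefix "z" already present; 1 new (i)
  "zk" → prefix "z" already present; 1 new (k)
  "zyg" → prefix "z" already present; 2 new (y, g)
  "zf" → prefix "z" already present; 1 new (f)
  "zzpm" → prefix "z" already present; 3 new (z, p, m)
  "zjhehsr" → prefix "z" already present; 6 new (j, h, e, h, s, r)
Total nodes = 3 + 8 + 1 + 1 + 2 + 1 + 3 + 6 = 25

25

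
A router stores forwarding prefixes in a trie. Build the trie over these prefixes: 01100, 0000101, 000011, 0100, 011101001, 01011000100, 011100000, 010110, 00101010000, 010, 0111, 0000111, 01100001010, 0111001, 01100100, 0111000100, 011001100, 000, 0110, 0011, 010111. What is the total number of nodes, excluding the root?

Count nodes per top-level branch (shared prefixes stored once):
  '0'-branch (000, 0000101, 000011, 0000111, 00101010000, 0011, 010, 0100, 010110, 01011000100, 010111, 0110, 01100, 01100001010, 01100100, 011001100, 0111, 011100000, 0111000100, 0111001, 011101001): 60 nodes
Sum: 60

60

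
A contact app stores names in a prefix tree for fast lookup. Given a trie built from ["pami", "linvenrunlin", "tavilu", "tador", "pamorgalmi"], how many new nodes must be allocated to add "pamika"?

2

The longest prefix of "pamika" already in the trie is "pami" (length 4).
Each of the 2 remaining characters creates one node.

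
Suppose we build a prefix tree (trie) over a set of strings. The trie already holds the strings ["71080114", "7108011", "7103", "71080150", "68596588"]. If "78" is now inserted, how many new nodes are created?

"7" is already a path in the trie; the remaining "8" must be added.
So 2 − 1 = 1 new nodes.

1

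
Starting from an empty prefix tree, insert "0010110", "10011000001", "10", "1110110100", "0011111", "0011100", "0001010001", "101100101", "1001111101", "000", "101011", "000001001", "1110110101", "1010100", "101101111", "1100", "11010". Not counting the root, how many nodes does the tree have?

Count nodes per top-level branch (shared prefixes stored once):
  '0'-branch (000, 000001001, 0001010001, 0010110, 0011100, 0011111): 27 nodes
  '1'-branch (10, 10011000001, 1001111101, 1010100, 101011, 101100101, 101101111, 1100, 11010, 1110110100, 1110110101): 46 nodes
Sum: 73

73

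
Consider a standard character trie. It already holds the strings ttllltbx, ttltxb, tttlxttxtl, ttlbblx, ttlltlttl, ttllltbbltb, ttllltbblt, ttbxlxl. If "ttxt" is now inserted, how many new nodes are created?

The longest prefix of "ttxt" already in the trie is "tt" (length 2).
Each of the 2 remaining characters creates one node.

2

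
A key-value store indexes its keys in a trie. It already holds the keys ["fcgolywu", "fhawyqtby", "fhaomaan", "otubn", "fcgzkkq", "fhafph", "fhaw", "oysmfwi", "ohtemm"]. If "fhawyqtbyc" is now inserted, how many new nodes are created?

The longest prefix of "fhawyqtbyc" already in the trie is "fhawyqtby" (length 9).
New nodes needed: |"fhawyqtbyc"| − 9 = 10 − 9 = 1.

1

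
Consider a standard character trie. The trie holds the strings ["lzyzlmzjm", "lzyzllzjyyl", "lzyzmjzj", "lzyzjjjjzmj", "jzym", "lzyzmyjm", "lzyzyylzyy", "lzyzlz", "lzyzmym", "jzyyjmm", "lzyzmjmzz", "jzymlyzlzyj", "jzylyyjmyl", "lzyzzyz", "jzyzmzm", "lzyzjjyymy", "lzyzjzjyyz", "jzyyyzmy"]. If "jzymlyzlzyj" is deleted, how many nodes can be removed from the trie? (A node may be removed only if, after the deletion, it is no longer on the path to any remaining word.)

7

After clearing the end-marker at "jzymlyzlzyj", prune upward until reaching a node still needed by another word.
The suffix "lyzlzyj" (7 nodes) is used only by "jzymlyzlzyj"; "jzym" is itself a stored word, so pruning stops there.
Nodes removed: 7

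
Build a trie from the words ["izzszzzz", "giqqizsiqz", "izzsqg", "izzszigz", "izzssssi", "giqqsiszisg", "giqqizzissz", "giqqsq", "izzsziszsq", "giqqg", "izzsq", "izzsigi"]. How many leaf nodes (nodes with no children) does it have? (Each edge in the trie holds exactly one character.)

A leaf is a node with no children — equivalently, the end of a word that is not a proper prefix of any other stored word.
Those words: "giqqg", "giqqizsiqz", "giqqizzissz", "giqqsiszisg", "giqqsq", "izzsigi", "izzsqg", "izzssssi", "izzszigz", "izzsziszsq", "izzszzzz"
Leaf count: 11

11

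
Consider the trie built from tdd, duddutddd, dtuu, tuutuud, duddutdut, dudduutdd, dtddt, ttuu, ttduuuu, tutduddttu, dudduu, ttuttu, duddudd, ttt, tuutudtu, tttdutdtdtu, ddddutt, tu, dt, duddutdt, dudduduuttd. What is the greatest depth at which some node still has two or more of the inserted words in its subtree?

7

The deepest shared node is where two words last agree before diverging.
"duddutddd" and "duddutdt" agree on "duddutd" (7 characters) before diverging; nothing deeper is shared.
Longest shared-prefix length: 7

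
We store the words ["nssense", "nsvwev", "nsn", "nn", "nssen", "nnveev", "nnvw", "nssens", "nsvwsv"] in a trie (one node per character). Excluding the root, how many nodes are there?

Insert word by word; a character creates a node only if that edge doesn't already exist:
  "nssense" → 7 new (n, s, s, e, n, s, e)
  "nsvwev" → prefix "ns" already present; 4 new (v, w, e, v)
  "nsn" → prefix "ns" already present; 1 new (n)
  "nn" → prefix "n" already present; 1 new (n)
  "nssen" → prefix "nssen" already present; 0 new (none)
  "nnveev" → prefix "nn" already present; 4 new (v, e, e, v)
  "nnvw" → prefix "nnv" already present; 1 new (w)
  "nssens" → prefix "nssens" already present; 0 new (none)
  "nsvwsv" → prefix "nsvw" already present; 2 new (s, v)
Total nodes = 7 + 4 + 1 + 1 + 0 + 4 + 1 + 0 + 2 = 20

20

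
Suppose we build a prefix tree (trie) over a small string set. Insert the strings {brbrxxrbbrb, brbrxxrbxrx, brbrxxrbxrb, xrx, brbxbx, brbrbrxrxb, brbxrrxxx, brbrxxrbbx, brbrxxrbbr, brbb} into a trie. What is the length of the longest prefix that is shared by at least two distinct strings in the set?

10

Equivalently: take the maximum, over all pairs, of their longest common prefix length.
e.g. "brbrxxrbbr" and "brbrxxrbbrb" share the prefix "brbrxxrbbr" of length 10; no pair shares a longer one.
Longest shared-prefix length: 10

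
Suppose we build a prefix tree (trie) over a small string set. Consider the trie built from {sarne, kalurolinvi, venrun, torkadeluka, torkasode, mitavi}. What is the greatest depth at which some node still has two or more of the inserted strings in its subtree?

5

Look for the deepest trie node that still has at least two words in its subtree.
"torkadeluka" and "torkasode" agree on "torka" (5 characters) before diverging; nothing deeper is shared.
Longest shared-prefix length: 5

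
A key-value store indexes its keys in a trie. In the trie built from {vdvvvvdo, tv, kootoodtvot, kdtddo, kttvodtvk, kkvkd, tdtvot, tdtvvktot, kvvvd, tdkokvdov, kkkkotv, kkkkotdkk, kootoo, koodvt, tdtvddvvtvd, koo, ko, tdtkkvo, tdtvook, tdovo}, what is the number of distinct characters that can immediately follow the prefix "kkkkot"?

2

Follow the path "kkkkot" to its node, then look at its outgoing edges.
Characters that immediately follow "kkkkot" among the stored strings: {d, v}.
That node has 2 child edges.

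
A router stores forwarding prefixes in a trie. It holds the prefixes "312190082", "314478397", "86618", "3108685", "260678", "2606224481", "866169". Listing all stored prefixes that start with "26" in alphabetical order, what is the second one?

Filter for "26…" and sort: "2606224481", "260678"
The 2nd is 260678.

260678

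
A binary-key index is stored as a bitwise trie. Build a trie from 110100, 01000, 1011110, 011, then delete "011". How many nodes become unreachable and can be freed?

1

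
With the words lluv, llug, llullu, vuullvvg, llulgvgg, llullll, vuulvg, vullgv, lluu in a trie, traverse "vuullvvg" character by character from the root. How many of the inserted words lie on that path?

Traverse "vuullvvg" character by character; count nodes along the way that are marked as word ends.
Prefixes of the query that are stored words: "vuullvvg"
Count: 1

1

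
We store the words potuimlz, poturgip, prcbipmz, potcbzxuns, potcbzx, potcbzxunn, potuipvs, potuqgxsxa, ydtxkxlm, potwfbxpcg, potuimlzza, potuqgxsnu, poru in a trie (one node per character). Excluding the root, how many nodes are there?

57

Count nodes per top-level branch (shared prefixes stored once):
  'p'-branch (poru, potcbzx, potcbzxunn, potcbzxuns, potuimlz, potuimlzza, potuipvs, potuqgxsnu, potuqgxsxa, poturgip, potwfbxpcg, prcbipmz): 49 nodes
  'y'-branch (ydtxkxlm): 8 nodes
Sum: 57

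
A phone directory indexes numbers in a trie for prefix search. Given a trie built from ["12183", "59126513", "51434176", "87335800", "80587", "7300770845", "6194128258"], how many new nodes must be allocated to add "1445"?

3

The longest prefix of "1445" already in the trie is "1" (length 1).
Each of the 3 remaining characters creates one node.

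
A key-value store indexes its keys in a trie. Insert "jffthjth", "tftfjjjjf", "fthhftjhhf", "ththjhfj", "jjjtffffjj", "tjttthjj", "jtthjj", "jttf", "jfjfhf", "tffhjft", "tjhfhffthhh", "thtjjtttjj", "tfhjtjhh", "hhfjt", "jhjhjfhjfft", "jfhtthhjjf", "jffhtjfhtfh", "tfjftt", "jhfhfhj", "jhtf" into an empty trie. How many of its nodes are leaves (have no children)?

Leaves are exactly the stored words that no other stored word extends.
Those words: "fthhftjhhf", "hhfjt", "jffhtjfhtfh", "jffthjth", "jfhtthhjjf", "jfjfhf", "jhfhfhj", "jhjhjfhjfft", "jhtf", "jjjtffffjj", "jttf", "jtthjj", "tffhjft", "tfhjtjhh", "tfjftt", "tftfjjjjf", "ththjhfj", "thtjjtttjj", "tjhfhffthhh", "tjttthjj"
Leaf count: 20

20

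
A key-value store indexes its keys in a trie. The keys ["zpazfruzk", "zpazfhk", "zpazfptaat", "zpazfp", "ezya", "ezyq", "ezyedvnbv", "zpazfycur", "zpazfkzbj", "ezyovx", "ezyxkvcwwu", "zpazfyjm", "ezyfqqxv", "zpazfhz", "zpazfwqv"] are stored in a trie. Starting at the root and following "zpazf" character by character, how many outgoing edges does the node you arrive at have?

6

Follow the path "zpazf" to its node, then look at its outgoing edges.
Distinct next characters after "zpazf": h, k, p, r, w, y.
That node has 6 child edges.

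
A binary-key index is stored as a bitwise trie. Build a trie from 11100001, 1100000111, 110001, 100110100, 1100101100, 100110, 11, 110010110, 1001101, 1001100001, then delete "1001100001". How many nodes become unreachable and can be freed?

4

After clearing the end-marker at "1001100001", prune upward until reaching a node still needed by another word.
The suffix "0001" (4 nodes) is used only by "1001100001"; the node for "100110" still has the child "1", so pruning stops there.
Nodes removed: 4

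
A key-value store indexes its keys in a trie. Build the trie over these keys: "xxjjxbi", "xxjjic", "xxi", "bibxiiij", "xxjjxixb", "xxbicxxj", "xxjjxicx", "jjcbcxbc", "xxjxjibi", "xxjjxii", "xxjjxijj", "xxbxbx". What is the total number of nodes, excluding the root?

Trace insertions, counting only characters that open a new branch:
  "xxjjxbi" → 7 new (x, x, j, j, x, b, i)
  "xxjjic" → prefix "xxjj" already present; 2 new (i, c)
  "xxi" → prefix "xx" already present; 1 new (i)
  "bibxiiij" → 8 new (b, i, b, x, i, i, i, j)
  "xxjjxixb" → prefix "xxjjx" already present; 3 new (i, x, b)
  "xxbicxxj" → prefix "xx" already present; 6 new (b, i, c, x, x, j)
  "xxjjxicx" → prefix "xxjjxi" already present; 2 new (c, x)
  "jjcbcxbc" → 8 new (j, j, c, b, c, x, b, c)
  "xxjxjibi" → prefix "xxj" already present; 5 new (x, j, i, b, i)
  "xxjjxii" → prefix "xxjjxi" already present; 1 new (i)
  "xxjjxijj" → prefix "xxjjxi" already present; 2 new (j, j)
  "xxbxbx" → prefix "xxb" already present; 3 new (x, b, x)
Total nodes = 7 + 2 + 1 + 8 + 3 + 6 + 2 + 8 + 5 + 1 + 2 + 3 = 48

48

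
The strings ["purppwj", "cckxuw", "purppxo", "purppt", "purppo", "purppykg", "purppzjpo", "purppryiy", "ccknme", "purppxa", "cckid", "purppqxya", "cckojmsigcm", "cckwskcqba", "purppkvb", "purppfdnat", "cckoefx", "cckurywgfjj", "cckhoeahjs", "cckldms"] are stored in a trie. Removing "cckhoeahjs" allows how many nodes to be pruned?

After clearing the end-marker at "cckhoeahjs", prune upward until reaching a node still needed by another word.
The suffix "hoeahjs" (7 nodes) is used only by "cckhoeahjs"; the node for "cck" still has the child "x", so pruning stops there.
Nodes removed: 7

7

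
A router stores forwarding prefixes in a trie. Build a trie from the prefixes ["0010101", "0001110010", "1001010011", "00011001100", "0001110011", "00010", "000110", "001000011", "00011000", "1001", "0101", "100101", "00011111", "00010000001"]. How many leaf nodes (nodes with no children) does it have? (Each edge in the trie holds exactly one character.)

Leaves are exactly the stored words that no other stored word extends.
Those words: "00010000001", "00011000", "00011001100", "0001110010", "0001110011", "00011111", "001000011", "0010101", "0101", "1001010011"
Leaf count: 10

10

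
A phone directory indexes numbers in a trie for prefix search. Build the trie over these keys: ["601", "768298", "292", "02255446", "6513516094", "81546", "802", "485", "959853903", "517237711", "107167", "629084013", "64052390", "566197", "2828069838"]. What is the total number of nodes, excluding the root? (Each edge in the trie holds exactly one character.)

92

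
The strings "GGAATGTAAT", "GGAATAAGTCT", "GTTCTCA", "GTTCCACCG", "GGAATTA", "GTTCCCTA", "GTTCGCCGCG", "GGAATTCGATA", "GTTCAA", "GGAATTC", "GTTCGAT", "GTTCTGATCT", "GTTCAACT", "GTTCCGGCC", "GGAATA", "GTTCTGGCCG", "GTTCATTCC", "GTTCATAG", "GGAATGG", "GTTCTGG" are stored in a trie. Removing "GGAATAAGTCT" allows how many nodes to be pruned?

A node on "GGAATAAGTCT"'s path can go only if nothing else ends at it or branches off below it.
The suffix "AGTCT" (5 nodes) is used only by "GGAATAAGTCT"; "GGAATA" is itself a stored word, so pruning stops there.
Nodes removed: 5

5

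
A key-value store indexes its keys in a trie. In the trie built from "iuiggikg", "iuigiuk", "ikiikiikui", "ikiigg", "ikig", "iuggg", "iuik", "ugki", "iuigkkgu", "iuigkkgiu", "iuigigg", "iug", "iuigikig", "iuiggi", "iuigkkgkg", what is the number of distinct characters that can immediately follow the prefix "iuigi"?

3

The children of the "iuigi" node are the distinct next characters among strings starting with "iuigi".
Distinct next characters after "iuigi": g, k, u.
That node has 3 child edges.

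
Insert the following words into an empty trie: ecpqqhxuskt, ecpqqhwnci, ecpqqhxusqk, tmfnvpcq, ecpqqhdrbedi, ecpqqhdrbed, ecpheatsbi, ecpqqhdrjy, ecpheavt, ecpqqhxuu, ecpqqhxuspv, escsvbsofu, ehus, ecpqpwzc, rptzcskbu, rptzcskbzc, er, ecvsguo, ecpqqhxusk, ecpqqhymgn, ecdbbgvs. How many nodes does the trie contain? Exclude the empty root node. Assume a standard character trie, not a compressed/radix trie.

Insert word by word; a character creates a node only if that edge doesn't already exist:
  "ecpqqhxuskt" → 11 new (e, c, p, q, q, h, x, u, s, k, t)
  "ecpqqhwnci" → prefix "ecpqqh" already present; 4 new (w, n, c, i)
  "ecpqqhxusqk" → prefix "ecpqqhxus" already present; 2 new (q, k)
  "tmfnvpcq" → 8 new (t, m, f, n, v, p, c, q)
  "ecpqqhdrbedi" → prefix "ecpqqh" already present; 6 new (d, r, b, e, d, i)
  "ecpqqhdrbed" → prefix "ecpqqhdrbed" already present; 0 new (none)
  "ecpheatsbi" → prefix "ecp" already present; 7 new (h, e, a, t, s, b, i)
  "ecpqqhdrjy" → prefix "ecpqqhdr" already present; 2 new (j, y)
  "ecpheavt" → prefix "ecphea" already present; 2 new (v, t)
  "ecpqqhxuu" → prefix "ecpqqhxu" already present; 1 new (u)
  "ecpqqhxuspv" → prefix "ecpqqhxus" already present; 2 new (p, v)
  "escsvbsofu" → prefix "e" already present; 9 new (s, c, s, v, b, s, o, f, u)
  "ehus" → prefix "e" already present; 3 new (h, u, s)
  "ecpqpwzc" → prefix "ecpq" already present; 4 new (p, w, z, c)
  "rptzcskbu" → 9 new (r, p, t, z, c, s, k, b, u)
  "rptzcskbzc" → prefix "rptzcskb" already present; 2 new (z, c)
  "er" → prefix "e" already present; 1 new (r)
  "ecvsguo" → prefix "ec" already present; 5 new (v, s, g, u, o)
  "ecpqqhxusk" → prefix "ecpqqhxusk" already present; 0 new (none)
  "ecpqqhymgn" → prefix "ecpqqh" already present; 4 new (y, m, g, n)
  "ecdbbgvs" → prefix "ec" already present; 6 new (d, b, b, g, v, s)
Total nodes = 11 + 4 + 2 + 8 + 6 + 0 + 7 + 2 + 2 + 1 + 2 + 9 + 3 + 4 + 9 + 2 + 1 + 5 + 0 + 4 + 6 = 88

88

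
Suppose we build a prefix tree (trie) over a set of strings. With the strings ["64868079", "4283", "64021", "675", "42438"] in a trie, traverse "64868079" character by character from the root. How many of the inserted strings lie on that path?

1

Traverse "64868079" character by character; count nodes along the way that are marked as word ends.
Prefixes of the query that are stored words: "64868079"
Count: 1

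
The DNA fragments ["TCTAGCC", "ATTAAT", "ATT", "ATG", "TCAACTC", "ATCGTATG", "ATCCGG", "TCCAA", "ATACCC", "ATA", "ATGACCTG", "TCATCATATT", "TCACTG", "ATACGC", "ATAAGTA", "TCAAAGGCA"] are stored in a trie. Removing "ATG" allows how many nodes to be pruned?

A node on "ATG"'s path can go only if nothing else ends at it or branches off below it.
Every node on "ATG" is still needed (e.g. by "ATGACCTG"), so nothing is freed.
Nodes removed: 0

0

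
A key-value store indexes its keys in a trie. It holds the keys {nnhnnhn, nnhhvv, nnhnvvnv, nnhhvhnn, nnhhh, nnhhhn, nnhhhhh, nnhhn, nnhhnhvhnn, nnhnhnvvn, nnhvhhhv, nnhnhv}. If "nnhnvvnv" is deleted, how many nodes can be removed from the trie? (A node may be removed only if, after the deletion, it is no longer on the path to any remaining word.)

Walk "nnhnvvnv" from the leaf back toward the root, removing each node that no remaining word uses.
The suffix "vvnv" (4 nodes) is used only by "nnhnvvnv"; the node for "nnhn" still has the child "n", so pruning stops there.
Nodes removed: 4

4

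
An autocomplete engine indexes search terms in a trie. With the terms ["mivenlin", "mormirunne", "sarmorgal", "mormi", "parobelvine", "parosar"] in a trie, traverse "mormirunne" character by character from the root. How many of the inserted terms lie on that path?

Traverse "mormirunne" character by character; count nodes along the way that are marked as word ends.
Prefixes of the query that are stored words: "mormi", "mormirunne"
Count: 2

2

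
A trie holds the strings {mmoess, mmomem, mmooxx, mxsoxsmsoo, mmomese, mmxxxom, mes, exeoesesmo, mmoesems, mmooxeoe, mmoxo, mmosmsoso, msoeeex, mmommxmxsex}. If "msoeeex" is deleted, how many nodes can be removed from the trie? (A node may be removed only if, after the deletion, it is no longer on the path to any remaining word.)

6

After clearing the end-marker at "msoeeex", prune upward until reaching a node still needed by another word.
The suffix "soeeex" (6 nodes) is used only by "msoeeex"; the node for "m" still has the child "m", so pruning stops there.
Nodes removed: 6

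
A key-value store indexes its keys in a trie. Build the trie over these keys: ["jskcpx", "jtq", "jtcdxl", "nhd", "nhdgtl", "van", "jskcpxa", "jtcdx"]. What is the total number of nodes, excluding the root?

Insert word by word; a character creates a node only if that edge doesn't already exist:
  "jskcpx" → 6 new (j, s, k, c, p, x)
  "jtq" → prefix "j" already present; 2 new (t, q)
  "jtcdxl" → prefix "jt" already present; 4 new (c, d, x, l)
  "nhd" → 3 new (n, h, d)
  "nhdgtl" → prefix "nhd" already present; 3 new (g, t, l)
  "van" → 3 new (v, a, n)
  "jskcpxa" → prefix "jskcpx" already present; 1 new (a)
  "jtcdx" → prefix "jtcdx" already present; 0 new (none)
Total nodes = 6 + 2 + 4 + 3 + 3 + 3 + 1 + 0 = 22

22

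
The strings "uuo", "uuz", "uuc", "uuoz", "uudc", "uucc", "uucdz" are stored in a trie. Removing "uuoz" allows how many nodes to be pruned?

1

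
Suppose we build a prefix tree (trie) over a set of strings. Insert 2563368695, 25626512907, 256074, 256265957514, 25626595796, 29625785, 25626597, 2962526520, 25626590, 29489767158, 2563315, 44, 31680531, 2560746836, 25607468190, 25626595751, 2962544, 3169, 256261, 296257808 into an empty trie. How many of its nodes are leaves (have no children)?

A leaf is a node with no children — equivalently, the end of a word that is not a proper prefix of any other stored word.
Those words: "25607468190", "2560746836", "256261", "25626512907", "25626590", "256265957514", "25626595796", "25626597", "2563315", "2563368695", "29489767158", "2962526520", "2962544", "296257808", "29625785", "31680531", "3169", "44"
Leaf count: 18

18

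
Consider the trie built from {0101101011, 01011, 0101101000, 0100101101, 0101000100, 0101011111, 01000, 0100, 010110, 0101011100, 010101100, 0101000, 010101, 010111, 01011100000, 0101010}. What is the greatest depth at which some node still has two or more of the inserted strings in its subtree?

8

The deepest shared node is where two words last agree before diverging.
"0101011100" and "0101011111" agree on "01010111" (8 characters) before diverging; nothing deeper is shared.
Longest shared-prefix length: 8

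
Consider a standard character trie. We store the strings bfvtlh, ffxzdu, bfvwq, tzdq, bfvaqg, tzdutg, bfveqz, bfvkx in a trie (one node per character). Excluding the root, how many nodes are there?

29

Trace insertions, counting only characters that open a new branch:
  "bfvtlh" → 6 new (b, f, v, t, l, h)
  "ffxzdu" → 6 new (f, f, x, z, d, u)
  "bfvwq" → prefix "bfv" already present; 2 new (w, q)
  "tzdq" → 4 new (t, z, d, q)
  "bfvaqg" → prefix "bfv" already present; 3 new (a, q, g)
  "tzdutg" → prefix "tzd" already present; 3 new (u, t, g)
  "bfveqz" → prefix "bfv" already present; 3 new (e, q, z)
  "bfvkx" → prefix "bfv" already present; 2 new (k, x)
Total nodes = 6 + 6 + 2 + 4 + 3 + 3 + 3 + 2 = 29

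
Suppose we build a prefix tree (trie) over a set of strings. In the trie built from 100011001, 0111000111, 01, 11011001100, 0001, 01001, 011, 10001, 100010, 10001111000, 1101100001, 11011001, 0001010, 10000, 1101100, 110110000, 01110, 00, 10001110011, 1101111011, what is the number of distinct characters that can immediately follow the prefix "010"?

1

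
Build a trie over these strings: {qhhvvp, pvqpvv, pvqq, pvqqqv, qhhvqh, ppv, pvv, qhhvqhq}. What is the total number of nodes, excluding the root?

Count nodes per top-level branch (shared prefixes stored once):
  'p'-branch (ppv, pvqpvv, pvqq, pvqqqv, pvv): 12 nodes
  'q'-branch (qhhvqh, qhhvqhq, qhhvvp): 9 nodes
Sum: 21

21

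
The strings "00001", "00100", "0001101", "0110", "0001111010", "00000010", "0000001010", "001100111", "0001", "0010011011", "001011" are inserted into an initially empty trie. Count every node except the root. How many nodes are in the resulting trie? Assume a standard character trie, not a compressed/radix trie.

For each word, the new-node count is its length minus the longest prefix already in the trie:
  "00001" → 5 new (0, 0, 0, 0, 1)
  "00100" → prefix "00" already present; 3 new (1, 0, 0)
  "0001101" → prefix "000" already present; 4 new (1, 1, 0, 1)
  "0110" → prefix "0" already present; 3 new (1, 1, 0)
  "0001111010" → prefix "00011" already present; 5 new (1, 1, 0, 1, 0)
  "00000010" → prefix "0000" already present; 4 new (0, 0, 1, 0)
  "0000001010" → prefix "00000010" already present; 2 new (1, 0)
  "001100111" → prefix "001" already present; 6 new (1, 0, 0, 1, 1, 1)
  "0001" → prefix "0001" already present; 0 new (none)
  "0010011011" → prefix "00100" already present; 5 new (1, 1, 0, 1, 1)
  "001011" → prefix "0010" already present; 2 new (1, 1)
Total nodes = 5 + 3 + 4 + 3 + 5 + 4 + 2 + 6 + 0 + 5 + 2 = 39

39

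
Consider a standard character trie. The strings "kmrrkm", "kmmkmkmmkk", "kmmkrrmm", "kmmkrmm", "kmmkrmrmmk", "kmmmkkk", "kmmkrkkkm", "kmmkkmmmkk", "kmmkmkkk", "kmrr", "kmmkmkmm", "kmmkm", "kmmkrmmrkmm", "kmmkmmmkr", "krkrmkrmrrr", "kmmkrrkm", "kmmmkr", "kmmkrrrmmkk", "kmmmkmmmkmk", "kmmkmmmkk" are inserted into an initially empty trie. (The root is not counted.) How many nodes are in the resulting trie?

Insert word by word; a character creates a node only if that edge doesn't already exist:
  "kmrrkm" → 6 new (k, m, r, r, k, m)
  "kmmkmkmmkk" → prefix "km" already present; 8 new (m, k, m, k, m, m, k, k)
  "kmmkrrmm" → prefix "kmmk" already present; 4 new (r, r, m, m)
  "kmmkrmm" → prefix "kmmkr" already present; 2 new (m, m)
  "kmmkrmrmmk" → prefix "kmmkrm" already present; 4 new (r, m, m, k)
  "kmmmkkk" → prefix "kmm" already present; 4 new (m, k, k, k)
  "kmmkrkkkm" → prefix "kmmkr" already present; 4 new (k, k, k, m)
  "kmmkkmmmkk" → prefix "kmmk" already present; 6 new (k, m, m, m, k, k)
  "kmmkmkkk" → prefix "kmmkmk" already present; 2 new (k, k)
  "kmrr" → prefix "kmrr" already present; 0 new (none)
  "kmmkmkmm" → prefix "kmmkmkmm" already present; 0 new (none)
  "kmmkm" → prefix "kmmkm" already present; 0 new (none)
  "kmmkrmmrkmm" → prefix "kmmkrmm" already present; 4 new (r, k, m, m)
  "kmmkmmmkr" → prefix "kmmkm" already present; 4 new (m, m, k, r)
  "krkrmkrmrrr" → prefix "k" already present; 10 new (r, k, r, m, k, r, m, r, r, r)
  "kmmkrrkm" → prefix "kmmkrr" already present; 2 new (k, m)
  "kmmmkr" → prefix "kmmmk" already present; 1 new (r)
  "kmmkrrrmmkk" → prefix "kmmkrr" already present; 5 new (r, m, m, k, k)
  "kmmmkmmmkmk" → prefix "kmmmk" already present; 6 new (m, m, m, k, m, k)
  "kmmkmmmkk" → prefix "kmmkmmmk" already present; 1 new (k)
Total nodes = 6 + 8 + 4 + 2 + 4 + 4 + 4 + 6 + 2 + 0 + 0 + 0 + 4 + 4 + 10 + 2 + 1 + 5 + 6 + 1 = 73

73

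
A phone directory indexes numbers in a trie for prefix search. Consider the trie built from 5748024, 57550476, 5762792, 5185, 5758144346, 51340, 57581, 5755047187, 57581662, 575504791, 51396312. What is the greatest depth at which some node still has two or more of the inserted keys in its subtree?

Look for the deepest trie node that still has at least two words in its subtree.
e.g. "5755047187" and "57550476" share the prefix "5755047" of length 7; no pair shares a longer one.
Longest shared-prefix length: 7

7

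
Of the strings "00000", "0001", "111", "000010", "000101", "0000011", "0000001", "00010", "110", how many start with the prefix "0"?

7

Walk to "0"; the words in its subtree are exactly those with that prefix.
Matches: "00000", "0000001", "0000011", "000010", "0001", "00010", "000101"
Count: 7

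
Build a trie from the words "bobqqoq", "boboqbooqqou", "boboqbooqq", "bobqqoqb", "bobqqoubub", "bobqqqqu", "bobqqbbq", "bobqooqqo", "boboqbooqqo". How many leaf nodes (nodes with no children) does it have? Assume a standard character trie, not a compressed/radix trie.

A leaf is a node with no children — equivalently, the end of a word that is not a proper prefix of any other stored word.
Those words: "boboqbooqqou", "bobqooqqo", "bobqqbbq", "bobqqoqb", "bobqqoubub", "bobqqqqu"
Leaf count: 6

6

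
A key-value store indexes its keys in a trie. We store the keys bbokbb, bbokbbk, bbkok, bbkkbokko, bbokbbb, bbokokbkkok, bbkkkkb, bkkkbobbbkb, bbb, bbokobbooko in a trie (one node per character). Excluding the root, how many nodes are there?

Trace insertions, counting only characters that open a new branch:
  "bbokbb" → 6 new (b, b, o, k, b, b)
  "bbokbbk" → prefix "bbokbb" already present; 1 new (k)
  "bbkok" → prefix "bb" already present; 3 new (k, o, k)
  "bbkkbokko" → prefix "bbk" already present; 6 new (k, b, o, k, k, o)
  "bbokbbb" → prefix "bbokbb" already present; 1 new (b)
  "bbokokbkkok" → prefix "bbok" already present; 7 new (o, k, b, k, k, o, k)
  "bbkkkkb" → prefix "bbkk" already present; 3 new (k, k, b)
  "bkkkbobbbkb" → prefix "b" already present; 10 new (k, k, k, b, o, b, b, b, k, b)
  "bbb" → prefix "bb" already present; 1 new (b)
  "bbokobbooko" → prefix "bboko" already present; 6 new (b, b, o, o, k, o)
Total nodes = 6 + 1 + 3 + 6 + 1 + 7 + 3 + 10 + 1 + 6 = 44

44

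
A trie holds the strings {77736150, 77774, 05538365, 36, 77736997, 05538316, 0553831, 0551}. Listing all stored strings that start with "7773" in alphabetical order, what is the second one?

77736997

Filter for "7773…" and sort: "77736150", "77736997"
The 2nd is 77736997.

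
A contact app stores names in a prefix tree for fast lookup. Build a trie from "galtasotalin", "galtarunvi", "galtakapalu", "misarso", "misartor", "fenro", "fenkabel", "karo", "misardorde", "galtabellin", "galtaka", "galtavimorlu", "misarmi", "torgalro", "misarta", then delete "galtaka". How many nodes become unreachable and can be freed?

0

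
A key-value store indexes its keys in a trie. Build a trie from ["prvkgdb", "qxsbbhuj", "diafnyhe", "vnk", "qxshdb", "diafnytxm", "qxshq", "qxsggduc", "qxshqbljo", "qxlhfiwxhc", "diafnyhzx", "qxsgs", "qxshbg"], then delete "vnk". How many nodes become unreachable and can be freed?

After clearing the end-marker at "vnk", prune upward until reaching a node still needed by another word.
No other word shares any prefix with "vnk", so all 3 of its nodes go.
Nodes removed: 3

3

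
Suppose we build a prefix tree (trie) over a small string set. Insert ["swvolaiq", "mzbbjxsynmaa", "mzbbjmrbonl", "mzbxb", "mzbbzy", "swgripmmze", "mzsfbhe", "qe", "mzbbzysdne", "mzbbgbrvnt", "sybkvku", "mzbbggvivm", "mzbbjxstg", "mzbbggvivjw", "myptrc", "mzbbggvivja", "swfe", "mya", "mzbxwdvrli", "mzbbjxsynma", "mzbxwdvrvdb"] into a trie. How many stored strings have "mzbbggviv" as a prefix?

Traverse to the node for "mzbbggviv", then collect every word in that subtree.
Matches: "mzbbggvivja", "mzbbggvivjw", "mzbbggvivm"
Count: 3

3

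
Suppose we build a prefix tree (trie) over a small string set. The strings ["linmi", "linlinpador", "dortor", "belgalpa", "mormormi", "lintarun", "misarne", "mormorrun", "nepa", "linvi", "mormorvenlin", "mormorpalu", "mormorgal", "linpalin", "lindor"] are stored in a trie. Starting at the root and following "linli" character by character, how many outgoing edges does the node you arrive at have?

1

Follow the path "linli" to its node, then look at its outgoing edges.
Distinct next characters after "linli": n.
That node has 1 child edge.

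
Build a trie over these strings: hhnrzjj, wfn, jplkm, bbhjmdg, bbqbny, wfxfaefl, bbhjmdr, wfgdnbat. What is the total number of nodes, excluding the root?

Trace insertions, counting only characters that open a new branch:
  "hhnrzjj" → 7 new (h, h, n, r, z, j, j)
  "wfn" → 3 new (w, f, n)
  "jplkm" → 5 new (j, p, l, k, m)
  "bbhjmdg" → 7 new (b, b, h, j, m, d, g)
  "bbqbny" → prefix "bb" already present; 4 new (q, b, n, y)
  "wfxfaefl" → prefix "wf" already present; 6 new (x, f, a, e, f, l)
  "bbhjmdr" → prefix "bbhjmd" already present; 1 new (r)
  "wfgdnbat" → prefix "wf" already present; 6 new (g, d, n, b, a, t)
Total nodes = 7 + 3 + 5 + 7 + 4 + 6 + 1 + 6 = 39

39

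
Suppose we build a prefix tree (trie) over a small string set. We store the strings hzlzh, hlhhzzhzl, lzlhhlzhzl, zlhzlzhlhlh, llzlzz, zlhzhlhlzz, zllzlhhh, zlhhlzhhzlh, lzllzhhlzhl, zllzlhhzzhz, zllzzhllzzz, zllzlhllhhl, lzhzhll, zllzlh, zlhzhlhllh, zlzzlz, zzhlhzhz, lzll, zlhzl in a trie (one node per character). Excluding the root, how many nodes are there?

For each word, the new-node count is its length minus the longest prefix already in the trie:
  "hzlzh" → 5 new (h, z, l, z, h)
  "hlhhzzhzl" → prefix "h" already present; 8 new (l, h, h, z, z, h, z, l)
  "lzlhhlzhzl" → 10 new (l, z, l, h, h, l, z, h, z, l)
  "zlhzlzhlhlh" → 11 new (z, l, h, z, l, z, h, l, h, l, h)
  "llzlzz" → prefix "l" already present; 5 new (l, z, l, z, z)
  "zlhzhlhlzz" → prefix "zlhz" already present; 6 new (h, l, h, l, z, z)
  "zllzlhhh" → prefix "zl" already present; 6 new (l, z, l, h, h, h)
  "zlhhlzhhzlh" → prefix "zlh" already present; 8 new (h, l, z, h, h, z, l, h)
  "lzllzhhlzhl" → prefix "lzl" already present; 8 new (l, z, h, h, l, z, h, l)
  "zllzlhhzzhz" → prefix "zllzlhh" already present; 4 new (z, z, h, z)
  "zllzzhllzzz" → prefix "zllz" already present; 7 new (z, h, l, l, z, z, z)
  "zllzlhllhhl" → prefix "zllzlh" already present; 5 new (l, l, h, h, l)
  "lzhzhll" → prefix "lz" already present; 5 new (h, z, h, l, l)
  "zllzlh" → prefix "zllzlh" already present; 0 new (none)
  "zlhzhlhllh" → prefix "zlhzhlhl" already present; 2 new (l, h)
  "zlzzlz" → prefix "zl" already present; 4 new (z, z, l, z)
  "zzhlhzhz" → prefix "z" already present; 7 new (z, h, l, h, z, h, z)
  "lzll" → prefix "lzll" already present; 0 new (none)
  "zlhzl" → prefix "zlhzl" already present; 0 new (none)
Total nodes = 5 + 8 + 10 + 11 + 5 + 6 + 6 + 8 + 8 + 4 + 7 + 5 + 5 + 0 + 2 + 4 + 7 + 0 + 0 = 101

101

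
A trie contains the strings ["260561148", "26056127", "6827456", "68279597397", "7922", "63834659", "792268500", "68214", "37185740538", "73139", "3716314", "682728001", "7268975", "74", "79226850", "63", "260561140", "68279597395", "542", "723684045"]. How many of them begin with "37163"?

1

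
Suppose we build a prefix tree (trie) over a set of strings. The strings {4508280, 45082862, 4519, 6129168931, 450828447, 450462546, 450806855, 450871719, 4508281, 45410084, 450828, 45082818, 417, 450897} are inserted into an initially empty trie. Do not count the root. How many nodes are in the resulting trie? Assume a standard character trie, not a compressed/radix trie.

For each word, the new-node count is its length minus the longest prefix already in the trie:
  "4508280" → 7 new (4, 5, 0, 8, 2, 8, 0)
  "45082862" → prefix "450828" already present; 2 new (6, 2)
  "4519" → prefix "45" already present; 2 new (1, 9)
  "6129168931" → 10 new (6, 1, 2, 9, 1, 6, 8, 9, 3, 1)
  "450828447" → prefix "450828" already present; 3 new (4, 4, 7)
  "450462546" → prefix "450" already present; 6 new (4, 6, 2, 5, 4, 6)
  "450806855" → prefix "4508" already present; 5 new (0, 6, 8, 5, 5)
  "450871719" → prefix "4508" already present; 5 new (7, 1, 7, 1, 9)
  "4508281" → prefix "450828" already present; 1 new (1)
  "45410084" → prefix "45" already present; 6 new (4, 1, 0, 0, 8, 4)
  "450828" → prefix "450828" already present; 0 new (none)
  "45082818" → prefix "4508281" already present; 1 new (8)
  "417" → prefix "4" already present; 2 new (1, 7)
  "450897" → prefix "4508" already present; 2 new (9, 7)
Total nodes = 7 + 2 + 2 + 10 + 3 + 6 + 5 + 5 + 1 + 6 + 0 + 1 + 2 + 2 = 52

52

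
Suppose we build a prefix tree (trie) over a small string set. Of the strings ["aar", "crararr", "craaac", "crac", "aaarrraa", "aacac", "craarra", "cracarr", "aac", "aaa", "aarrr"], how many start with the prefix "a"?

Filter for entries beginning with "a":
Matches: "aaa", "aaarrraa", "aac", "aacac", "aar", "aarrr"
Count: 6

6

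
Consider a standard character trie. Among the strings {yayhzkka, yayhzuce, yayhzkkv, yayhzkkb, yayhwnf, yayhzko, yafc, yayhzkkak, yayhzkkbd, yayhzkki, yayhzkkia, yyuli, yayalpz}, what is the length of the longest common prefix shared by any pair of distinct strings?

8

The deepest shared node is where two words last agree before diverging.
e.g. "yayhzkka" and "yayhzkkak" share the prefix "yayhzkka" of length 8; no pair shares a longer one.
Longest shared-prefix length: 8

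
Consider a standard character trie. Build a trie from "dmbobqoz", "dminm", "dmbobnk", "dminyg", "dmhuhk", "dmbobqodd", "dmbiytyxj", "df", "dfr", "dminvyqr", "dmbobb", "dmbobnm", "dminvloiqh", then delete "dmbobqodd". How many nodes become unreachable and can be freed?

Walk "dmbobqodd" from the leaf back toward the root, removing each node that no remaining word uses.
The suffix "dd" (2 nodes) is used only by "dmbobqodd"; the node for "dmbobqo" still has the child "z", so pruning stops there.
Nodes removed: 2

2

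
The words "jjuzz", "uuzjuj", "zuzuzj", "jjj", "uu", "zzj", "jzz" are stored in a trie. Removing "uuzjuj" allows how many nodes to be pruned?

4

After clearing the end-marker at "uuzjuj", prune upward until reaching a node still needed by another word.
The suffix "zjuj" (4 nodes) is used only by "uuzjuj"; "uu" is itself a stored word, so pruning stops there.
Nodes removed: 4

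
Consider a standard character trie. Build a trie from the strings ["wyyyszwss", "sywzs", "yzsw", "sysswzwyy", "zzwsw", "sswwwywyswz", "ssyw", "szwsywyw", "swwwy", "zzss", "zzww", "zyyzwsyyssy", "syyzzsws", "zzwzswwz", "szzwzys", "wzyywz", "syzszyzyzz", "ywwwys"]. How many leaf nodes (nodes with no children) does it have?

A leaf is a node with no children — equivalently, the end of a word that is not a proper prefix of any other stored word.
Those words: "sswwwywyswz", "ssyw", "swwwy", "sysswzwyy", "sywzs", "syyzzsws", "syzszyzyzz", "szwsywyw", "szzwzys", "wyyyszwss", "wzyywz", "ywwwys", "yzsw", "zyyzwsyyssy", "zzss", "zzwsw", "zzww", "zzwzswwz"
Leaf count: 18

18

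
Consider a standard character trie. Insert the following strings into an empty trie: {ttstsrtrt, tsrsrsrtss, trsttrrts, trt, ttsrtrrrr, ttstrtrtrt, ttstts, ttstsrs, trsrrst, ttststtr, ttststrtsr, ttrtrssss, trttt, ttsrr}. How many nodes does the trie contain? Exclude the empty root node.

63

Trace insertions, counting only characters that open a new branch:
  "ttstsrtrt" → 9 new (t, t, s, t, s, r, t, r, t)
  "tsrsrsrtss" → prefix "t" already present; 9 new (s, r, s, r, s, r, t, s, s)
  "trsttrrts" → prefix "t" already present; 8 new (r, s, t, t, r, r, t, s)
  "trt" → prefix "tr" already present; 1 new (t)
  "ttsrtrrrr" → prefix "tts" already present; 6 new (r, t, r, r, r, r)
  "ttstrtrtrt" → prefix "ttst" already present; 6 new (r, t, r, t, r, t)
  "ttstts" → prefix "ttst" already present; 2 new (t, s)
  "ttstsrs" → prefix "ttstsr" already present; 1 new (s)
  "trsrrst" → prefix "trs" already present; 4 new (r, r, s, t)
  "ttststtr" → prefix "ttsts" already present; 3 new (t, t, r)
  "ttststrtsr" → prefix "ttstst" already present; 4 new (r, t, s, r)
  "ttrtrssss" → prefix "tt" already present; 7 new (r, t, r, s, s, s, s)
  "trttt" → prefix "trt" already present; 2 new (t, t)
  "ttsrr" → prefix "ttsr" already present; 1 new (r)
Total nodes = 9 + 9 + 8 + 1 + 6 + 6 + 2 + 1 + 4 + 3 + 4 + 7 + 2 + 1 = 63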